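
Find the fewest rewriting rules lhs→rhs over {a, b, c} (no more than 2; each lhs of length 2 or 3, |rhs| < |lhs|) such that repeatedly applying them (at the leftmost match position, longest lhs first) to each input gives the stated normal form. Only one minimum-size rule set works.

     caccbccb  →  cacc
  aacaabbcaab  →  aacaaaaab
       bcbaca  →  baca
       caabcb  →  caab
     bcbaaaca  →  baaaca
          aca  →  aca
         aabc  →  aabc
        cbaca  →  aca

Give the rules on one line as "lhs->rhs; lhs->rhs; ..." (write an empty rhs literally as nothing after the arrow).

  | caccbccb => cacccb => cacc
  | aacaabbcaab => aacaaaaab
  | bcbaca => baca
  | caabcb => caab

bbc->a; cb->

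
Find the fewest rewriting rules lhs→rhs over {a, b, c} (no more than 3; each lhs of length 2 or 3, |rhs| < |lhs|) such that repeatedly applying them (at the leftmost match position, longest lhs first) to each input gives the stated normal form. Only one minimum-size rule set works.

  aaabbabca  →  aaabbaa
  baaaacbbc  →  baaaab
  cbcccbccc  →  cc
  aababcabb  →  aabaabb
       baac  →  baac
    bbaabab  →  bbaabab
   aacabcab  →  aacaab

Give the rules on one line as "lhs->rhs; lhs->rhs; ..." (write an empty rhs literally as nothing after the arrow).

  | aaabbabca => aaabbaa
  | baaaacbbc => baaaabbc => baaaab
  | cbcccbccc => bcccbccc => ccbccc => cbccc => bccc => cc
  | aababcabb => aabaabb

bc->; cb->b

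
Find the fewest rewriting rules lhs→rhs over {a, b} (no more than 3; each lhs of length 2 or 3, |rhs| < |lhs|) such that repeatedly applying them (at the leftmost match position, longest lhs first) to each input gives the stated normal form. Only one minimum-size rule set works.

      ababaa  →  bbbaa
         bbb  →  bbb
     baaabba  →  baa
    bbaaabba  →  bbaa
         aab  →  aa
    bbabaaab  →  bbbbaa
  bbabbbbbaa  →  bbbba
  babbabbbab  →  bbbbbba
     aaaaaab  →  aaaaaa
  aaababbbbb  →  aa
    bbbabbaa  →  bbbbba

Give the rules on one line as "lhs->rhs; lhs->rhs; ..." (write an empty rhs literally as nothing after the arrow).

  | ababaa => bbbaa
  | bbb
  | baaabba => baaaba => baabb => baab => baa
  | bbaaabba => bbaaaba => bbaabb => bbaab => bbaa

ab->a; aba->bb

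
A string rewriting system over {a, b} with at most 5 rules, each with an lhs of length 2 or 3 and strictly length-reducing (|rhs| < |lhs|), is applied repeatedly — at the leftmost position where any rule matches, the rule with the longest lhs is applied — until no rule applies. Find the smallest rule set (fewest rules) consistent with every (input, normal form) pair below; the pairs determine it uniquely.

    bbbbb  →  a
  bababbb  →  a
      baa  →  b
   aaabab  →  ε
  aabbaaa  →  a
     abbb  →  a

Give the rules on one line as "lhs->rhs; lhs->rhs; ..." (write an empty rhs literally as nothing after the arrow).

  | bbbbb => abbb => bb => a
  | bababbb => ababbb => abbb => bb => a
  | baa => aa => b
  | aaabab => babab => abab => ab => ε

aa->b; ab->; ba->a; bb->a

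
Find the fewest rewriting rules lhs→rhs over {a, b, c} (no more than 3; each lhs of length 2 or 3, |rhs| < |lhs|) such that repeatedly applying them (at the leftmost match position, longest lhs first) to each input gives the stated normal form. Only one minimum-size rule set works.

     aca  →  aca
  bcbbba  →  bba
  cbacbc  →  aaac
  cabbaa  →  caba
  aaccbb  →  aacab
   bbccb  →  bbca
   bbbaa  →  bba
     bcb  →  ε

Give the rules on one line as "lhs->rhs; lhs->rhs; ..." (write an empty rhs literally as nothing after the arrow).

  | aca
  | bcbbba => bba
  | cbacbc => aacbc => aaac
  | cabbaa => caba

baa->a; bcb->; cb->a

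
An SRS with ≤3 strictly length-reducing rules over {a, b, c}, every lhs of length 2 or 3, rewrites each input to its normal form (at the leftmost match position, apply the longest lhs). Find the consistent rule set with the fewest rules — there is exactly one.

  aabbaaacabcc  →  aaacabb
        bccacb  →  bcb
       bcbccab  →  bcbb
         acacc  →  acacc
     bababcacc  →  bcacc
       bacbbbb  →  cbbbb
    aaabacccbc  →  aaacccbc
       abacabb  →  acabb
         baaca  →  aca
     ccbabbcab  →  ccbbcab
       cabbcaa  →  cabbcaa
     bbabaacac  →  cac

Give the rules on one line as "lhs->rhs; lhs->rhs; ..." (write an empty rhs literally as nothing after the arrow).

  | aabbaaacabcc => aabaacabcc => aaacabcc => aaacabb
  | bccacb => bbacb => bcb
  | bcbccab => bcbbab => bcbb
  | acacc

ba->; bcc->bb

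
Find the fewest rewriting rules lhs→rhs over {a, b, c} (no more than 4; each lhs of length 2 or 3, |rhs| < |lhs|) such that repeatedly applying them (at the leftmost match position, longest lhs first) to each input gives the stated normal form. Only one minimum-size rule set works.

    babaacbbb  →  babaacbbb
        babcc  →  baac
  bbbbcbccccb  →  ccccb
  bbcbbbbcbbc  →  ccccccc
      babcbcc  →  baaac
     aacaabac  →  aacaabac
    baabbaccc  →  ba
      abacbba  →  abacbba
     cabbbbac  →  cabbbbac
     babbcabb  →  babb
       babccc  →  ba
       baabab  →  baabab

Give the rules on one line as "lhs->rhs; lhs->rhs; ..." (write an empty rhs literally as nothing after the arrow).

  | babaacbbb
  | babcc => baac
  | bbbbcbccccb => bbccbccccb => cccbccccb => cccacccb => ccccb
  | bbcbbbbcbbc => ccbbbbcbbc => ccbbccbbc => cccccbbc => ccccccc

acc->; bbc->cc; bc->a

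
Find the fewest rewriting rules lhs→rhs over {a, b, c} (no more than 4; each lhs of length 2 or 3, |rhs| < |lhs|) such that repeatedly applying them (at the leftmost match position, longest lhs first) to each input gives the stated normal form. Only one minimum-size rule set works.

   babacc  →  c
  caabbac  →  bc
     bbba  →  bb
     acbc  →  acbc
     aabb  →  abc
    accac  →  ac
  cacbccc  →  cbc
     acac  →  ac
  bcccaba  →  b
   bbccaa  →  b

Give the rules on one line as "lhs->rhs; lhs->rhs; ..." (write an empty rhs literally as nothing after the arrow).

  | babacc => bacc => cc => c
  | caabbac => abbac => bcac => bc
  | bbba => bb
  | acbc

abb->bc; ba->; ca->; cc->c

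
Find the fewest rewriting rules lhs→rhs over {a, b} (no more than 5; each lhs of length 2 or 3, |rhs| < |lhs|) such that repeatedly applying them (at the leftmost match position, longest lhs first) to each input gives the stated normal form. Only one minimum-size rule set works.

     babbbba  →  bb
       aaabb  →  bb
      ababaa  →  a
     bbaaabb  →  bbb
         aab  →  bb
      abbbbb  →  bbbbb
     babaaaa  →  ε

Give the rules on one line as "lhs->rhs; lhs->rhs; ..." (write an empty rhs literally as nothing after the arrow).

  | babbbba => bbbba => bb
  | aaabb => babb => bb
  | ababaa => babaa => baa => a
  | bbaaabb => aabb => bbb

aa->b; ab->b; ba->; bba->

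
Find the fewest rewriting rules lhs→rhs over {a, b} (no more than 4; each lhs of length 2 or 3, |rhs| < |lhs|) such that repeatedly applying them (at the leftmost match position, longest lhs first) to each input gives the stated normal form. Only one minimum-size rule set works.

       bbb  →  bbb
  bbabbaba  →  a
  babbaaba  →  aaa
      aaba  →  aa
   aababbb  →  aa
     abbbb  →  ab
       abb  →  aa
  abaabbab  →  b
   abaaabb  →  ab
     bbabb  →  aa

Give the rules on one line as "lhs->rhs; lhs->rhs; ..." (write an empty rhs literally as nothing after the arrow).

  | bbb
  | bbabbaba => babbaba => abbaba => aaaba => abaa => ba => a
  | babbaaba => abbaaba => aaaaba => aabaa => baaa => aaa
  | aaba => baa => aa

aab->ba; aba->b; abb->aa; ba->a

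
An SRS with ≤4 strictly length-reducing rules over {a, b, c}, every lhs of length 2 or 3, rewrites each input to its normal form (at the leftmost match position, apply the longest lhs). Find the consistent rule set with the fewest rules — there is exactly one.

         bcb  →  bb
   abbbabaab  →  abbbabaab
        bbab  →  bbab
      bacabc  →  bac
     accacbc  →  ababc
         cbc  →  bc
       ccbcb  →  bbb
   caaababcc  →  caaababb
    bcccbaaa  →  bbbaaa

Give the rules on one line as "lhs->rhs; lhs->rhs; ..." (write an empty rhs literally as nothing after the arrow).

  | bcb => bb
  | abbbabaab
  | bbab
  | bacabc => bac

cab->; cb->b; cc->b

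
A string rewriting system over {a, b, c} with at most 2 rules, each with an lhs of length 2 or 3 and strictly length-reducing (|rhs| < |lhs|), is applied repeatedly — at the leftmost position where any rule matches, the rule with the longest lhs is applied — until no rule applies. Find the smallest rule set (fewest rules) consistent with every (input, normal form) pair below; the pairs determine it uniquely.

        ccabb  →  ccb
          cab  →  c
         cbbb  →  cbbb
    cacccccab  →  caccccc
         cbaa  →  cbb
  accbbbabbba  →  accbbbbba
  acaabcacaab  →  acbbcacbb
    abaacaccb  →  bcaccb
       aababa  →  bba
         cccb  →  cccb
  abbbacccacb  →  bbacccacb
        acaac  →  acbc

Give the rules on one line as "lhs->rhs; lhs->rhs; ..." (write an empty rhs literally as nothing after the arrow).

  | ccabb => ccb
  | cab => c
  | cbbb
  | cacccccab => caccccc

aa->b; ab->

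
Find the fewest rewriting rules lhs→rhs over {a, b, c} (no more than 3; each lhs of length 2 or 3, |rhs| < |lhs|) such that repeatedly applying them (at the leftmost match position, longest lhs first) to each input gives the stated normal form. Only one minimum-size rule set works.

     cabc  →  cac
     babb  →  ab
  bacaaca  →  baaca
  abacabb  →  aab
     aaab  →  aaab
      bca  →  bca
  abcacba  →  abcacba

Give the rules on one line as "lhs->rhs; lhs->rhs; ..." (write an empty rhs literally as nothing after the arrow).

  | cabc => cac
  | babb => ab
  | bacaaca => baaca
  | abacabb => ababb => aab

bab->a; bac->b; cab->ca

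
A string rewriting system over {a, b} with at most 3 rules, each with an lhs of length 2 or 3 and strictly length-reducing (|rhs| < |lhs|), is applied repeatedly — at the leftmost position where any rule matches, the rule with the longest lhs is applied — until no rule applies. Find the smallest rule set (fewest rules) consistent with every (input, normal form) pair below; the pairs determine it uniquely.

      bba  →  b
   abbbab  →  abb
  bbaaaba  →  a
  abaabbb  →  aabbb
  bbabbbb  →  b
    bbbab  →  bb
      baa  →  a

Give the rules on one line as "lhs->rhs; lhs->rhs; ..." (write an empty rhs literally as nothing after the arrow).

ba->; bab->ba

  | bba => b
  | abbbab => abbba => abb
  | bbaaaba => baaba => aba => a
  | abaabbb => aabbb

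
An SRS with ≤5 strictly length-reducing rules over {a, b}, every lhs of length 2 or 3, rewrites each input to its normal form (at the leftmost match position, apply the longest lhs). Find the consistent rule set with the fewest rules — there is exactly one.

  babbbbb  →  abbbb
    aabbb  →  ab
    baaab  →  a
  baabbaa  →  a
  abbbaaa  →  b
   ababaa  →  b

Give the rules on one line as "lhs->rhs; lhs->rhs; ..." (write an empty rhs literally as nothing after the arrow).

aa->b; aab->ba; ba->a; bab->a

  | babbbbb => abbbb
  | aabbb => babb => ab
  | baaab => aaab => bab => a
  | baabbaa => aabbaa => babaa => aaa => ba => a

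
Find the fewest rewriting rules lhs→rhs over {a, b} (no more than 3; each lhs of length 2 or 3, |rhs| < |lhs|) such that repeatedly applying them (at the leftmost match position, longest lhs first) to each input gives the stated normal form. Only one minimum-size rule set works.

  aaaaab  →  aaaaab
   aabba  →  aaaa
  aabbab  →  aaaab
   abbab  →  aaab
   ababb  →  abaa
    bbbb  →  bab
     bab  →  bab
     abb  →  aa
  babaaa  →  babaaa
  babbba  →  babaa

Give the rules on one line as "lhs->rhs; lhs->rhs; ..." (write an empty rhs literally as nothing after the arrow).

  | aaaaab
  | aabba => aaaa
  | aabbab => aaaab
  | abbab => aaab

bb->a; bbb->ba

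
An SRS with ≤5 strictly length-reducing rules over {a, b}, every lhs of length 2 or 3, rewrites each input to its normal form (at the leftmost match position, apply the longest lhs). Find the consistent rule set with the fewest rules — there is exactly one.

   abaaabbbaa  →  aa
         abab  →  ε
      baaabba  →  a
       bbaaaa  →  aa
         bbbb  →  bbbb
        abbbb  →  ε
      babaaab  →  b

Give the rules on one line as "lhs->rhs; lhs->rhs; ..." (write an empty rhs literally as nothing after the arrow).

  | abaaabbbaa => baaabbbaa => aabbbaa => ababaa => babaa => baaa => aa
  | abab => bab => ba => ε
  | baaabba => aabba => abaa => baa => a
  | bbaaaa => baaa => aa

ab->b; abb->ba; ba->; bab->ba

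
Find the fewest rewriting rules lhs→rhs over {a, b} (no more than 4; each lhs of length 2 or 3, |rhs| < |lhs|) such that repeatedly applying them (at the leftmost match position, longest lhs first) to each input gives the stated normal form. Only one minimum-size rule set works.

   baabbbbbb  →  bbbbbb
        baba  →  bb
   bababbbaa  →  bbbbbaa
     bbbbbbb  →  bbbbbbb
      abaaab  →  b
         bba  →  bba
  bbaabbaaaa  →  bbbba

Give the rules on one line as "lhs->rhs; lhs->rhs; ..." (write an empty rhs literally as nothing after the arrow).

aaa->b; aab->; aba->b

  | baabbbbbb => bbbbbb
  | baba => bb
  | bababbbaa => bbbbbaa
  | bbbbbbb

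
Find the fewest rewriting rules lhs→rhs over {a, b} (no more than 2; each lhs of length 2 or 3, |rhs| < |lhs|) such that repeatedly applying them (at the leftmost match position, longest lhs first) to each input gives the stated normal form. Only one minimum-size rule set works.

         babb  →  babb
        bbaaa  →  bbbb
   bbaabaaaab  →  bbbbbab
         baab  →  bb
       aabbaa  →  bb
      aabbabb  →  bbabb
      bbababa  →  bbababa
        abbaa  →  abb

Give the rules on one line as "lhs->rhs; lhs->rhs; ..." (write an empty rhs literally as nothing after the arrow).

  | babb
  | bbaaa => bbbb
  | bbaabaaaab => bbbaaaab => bbbbbab
  | baab => bb

aa->; aaa->bb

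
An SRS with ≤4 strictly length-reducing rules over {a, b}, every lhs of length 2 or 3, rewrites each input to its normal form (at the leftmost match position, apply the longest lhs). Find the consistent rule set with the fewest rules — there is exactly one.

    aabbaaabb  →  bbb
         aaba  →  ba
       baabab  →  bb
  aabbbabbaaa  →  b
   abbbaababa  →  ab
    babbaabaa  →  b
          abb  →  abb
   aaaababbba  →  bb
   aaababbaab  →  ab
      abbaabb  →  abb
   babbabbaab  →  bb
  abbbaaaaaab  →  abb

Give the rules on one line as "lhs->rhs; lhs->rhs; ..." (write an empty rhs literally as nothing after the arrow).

aa->; bab->b; bba->b

  | aabbaaabb => bbaaabb => baabb => bbb
  | aaba => ba
  | baabab => bbab => bb
  | aabbbabbaaa => bbbabbaaa => bbbbaaa => bbbaa => bba => b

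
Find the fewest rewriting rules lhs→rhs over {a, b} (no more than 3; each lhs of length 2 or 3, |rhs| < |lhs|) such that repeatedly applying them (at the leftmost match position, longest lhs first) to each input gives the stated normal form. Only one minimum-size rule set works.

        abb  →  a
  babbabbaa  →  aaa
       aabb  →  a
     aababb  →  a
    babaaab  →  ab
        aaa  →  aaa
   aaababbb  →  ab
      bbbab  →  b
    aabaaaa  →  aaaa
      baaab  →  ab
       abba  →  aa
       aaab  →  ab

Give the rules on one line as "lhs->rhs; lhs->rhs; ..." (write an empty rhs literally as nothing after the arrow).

aab->ab; ba->; bb->

  | abb => a
  | babbabbaa => bbabbaa => abbaa => aaa
  | aabb => abb => a
  | aababb => ababb => abb => a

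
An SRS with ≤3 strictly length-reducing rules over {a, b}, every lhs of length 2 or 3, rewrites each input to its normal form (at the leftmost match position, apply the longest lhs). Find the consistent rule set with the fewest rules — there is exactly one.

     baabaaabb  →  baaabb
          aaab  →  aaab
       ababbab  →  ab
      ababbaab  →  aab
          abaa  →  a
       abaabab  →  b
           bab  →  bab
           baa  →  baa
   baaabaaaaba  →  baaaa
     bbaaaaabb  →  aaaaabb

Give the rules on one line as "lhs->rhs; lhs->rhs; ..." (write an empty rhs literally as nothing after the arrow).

  | baabaaabb => baaabb
  | aaab
  | ababbab => bbab => ab
  | ababbaab => bbaab => aab

aba->; bba->a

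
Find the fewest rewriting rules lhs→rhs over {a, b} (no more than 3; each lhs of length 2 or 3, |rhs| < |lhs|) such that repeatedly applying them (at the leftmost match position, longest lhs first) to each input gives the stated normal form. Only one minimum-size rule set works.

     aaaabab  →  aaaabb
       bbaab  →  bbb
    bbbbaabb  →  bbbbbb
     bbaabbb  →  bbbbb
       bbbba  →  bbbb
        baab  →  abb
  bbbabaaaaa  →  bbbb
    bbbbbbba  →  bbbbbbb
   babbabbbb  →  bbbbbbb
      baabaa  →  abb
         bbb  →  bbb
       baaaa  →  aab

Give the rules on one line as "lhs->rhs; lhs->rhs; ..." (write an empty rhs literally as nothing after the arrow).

  | aaaabab => aaaabb
  | bbaab => babb => bbb
  | bbbbaabb => bbbabbb => bbbbbb
  | bbaabbb => babbbb => bbbbb

ba->b; baa->ab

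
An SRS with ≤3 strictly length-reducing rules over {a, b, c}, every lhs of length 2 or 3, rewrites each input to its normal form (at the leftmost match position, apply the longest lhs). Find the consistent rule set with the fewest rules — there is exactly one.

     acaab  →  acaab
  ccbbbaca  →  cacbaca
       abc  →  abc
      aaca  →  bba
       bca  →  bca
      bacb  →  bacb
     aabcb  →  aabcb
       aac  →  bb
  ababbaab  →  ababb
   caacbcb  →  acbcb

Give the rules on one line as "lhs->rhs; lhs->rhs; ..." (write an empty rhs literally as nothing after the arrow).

  | acaab
  | ccbbbaca => cacbaca
  | abc
  | aaca => bba

aac->bb; baa->; cbb->ac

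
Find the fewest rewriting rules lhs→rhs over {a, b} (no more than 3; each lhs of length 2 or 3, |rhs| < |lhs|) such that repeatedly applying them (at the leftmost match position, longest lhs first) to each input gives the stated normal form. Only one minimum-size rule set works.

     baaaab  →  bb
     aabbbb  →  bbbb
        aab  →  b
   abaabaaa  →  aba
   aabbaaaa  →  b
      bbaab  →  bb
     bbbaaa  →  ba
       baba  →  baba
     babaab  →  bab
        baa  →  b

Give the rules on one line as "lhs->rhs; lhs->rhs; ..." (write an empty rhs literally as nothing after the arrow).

aa->; abb->ab; bba->ba

  | baaaab => baab => bb
  | aabbbb => bbbb
  | aab => b
  | abaabaaa => abbaaa => abaaa => aba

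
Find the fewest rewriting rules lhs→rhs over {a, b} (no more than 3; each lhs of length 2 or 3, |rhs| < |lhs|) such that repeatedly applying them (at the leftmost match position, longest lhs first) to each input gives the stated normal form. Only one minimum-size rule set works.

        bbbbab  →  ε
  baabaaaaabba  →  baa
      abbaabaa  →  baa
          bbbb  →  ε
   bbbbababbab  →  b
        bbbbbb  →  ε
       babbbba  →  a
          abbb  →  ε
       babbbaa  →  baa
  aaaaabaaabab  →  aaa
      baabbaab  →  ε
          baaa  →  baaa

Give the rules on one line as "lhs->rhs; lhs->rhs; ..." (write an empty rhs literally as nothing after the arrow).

  | bbbbab => bbab => ab => ε
  | baabaaaaabba => baaaaabba => baaaba => baa
  | abbaabaa => baabaa => baa
  | bbbb => bb => ε

aab->; ab->; bb->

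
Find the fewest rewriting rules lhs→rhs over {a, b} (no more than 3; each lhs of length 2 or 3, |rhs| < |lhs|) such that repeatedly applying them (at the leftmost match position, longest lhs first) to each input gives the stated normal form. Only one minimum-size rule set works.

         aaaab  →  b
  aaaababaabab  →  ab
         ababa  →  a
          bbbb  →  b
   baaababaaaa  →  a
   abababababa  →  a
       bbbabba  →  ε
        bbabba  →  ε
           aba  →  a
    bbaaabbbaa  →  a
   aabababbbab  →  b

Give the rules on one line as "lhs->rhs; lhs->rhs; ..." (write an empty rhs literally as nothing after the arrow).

aa->; ba->; bb->b

  | aaaab => aab => b
  | aaaababaabab => aababaabab => babaabab => baabab => abab => ab
  | ababa => aba => a
  | bbbb => bbb => bb => b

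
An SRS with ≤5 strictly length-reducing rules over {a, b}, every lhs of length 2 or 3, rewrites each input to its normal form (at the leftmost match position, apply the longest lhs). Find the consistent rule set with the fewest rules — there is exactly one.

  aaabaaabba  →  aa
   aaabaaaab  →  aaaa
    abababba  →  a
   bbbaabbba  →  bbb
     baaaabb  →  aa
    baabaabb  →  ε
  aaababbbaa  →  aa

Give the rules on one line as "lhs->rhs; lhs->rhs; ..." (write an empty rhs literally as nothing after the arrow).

ab->; aba->; ba->a; bba->b

  | aaabaaabba => aaaabba => aaaba => aa
  | aaabaaaab => aaaaab => aaaa
  | abababba => babba => abba => ba => a
  | bbbaabbba => bbabbba => bbbba => bbb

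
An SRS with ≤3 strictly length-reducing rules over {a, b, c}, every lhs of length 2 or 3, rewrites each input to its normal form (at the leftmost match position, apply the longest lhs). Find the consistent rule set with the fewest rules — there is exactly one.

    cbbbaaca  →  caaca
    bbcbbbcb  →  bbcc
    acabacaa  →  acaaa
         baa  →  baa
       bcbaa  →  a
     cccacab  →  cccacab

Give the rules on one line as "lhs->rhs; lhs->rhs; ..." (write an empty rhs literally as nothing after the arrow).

bac->; bca->; cb->c

  | cbbbaaca => cbbaaca => cbaaca => caaca
  | bbcbbbcb => bbcbbcb => bbcbcb => bbccb => bbcc
  | acabacaa => acaaa
  | baa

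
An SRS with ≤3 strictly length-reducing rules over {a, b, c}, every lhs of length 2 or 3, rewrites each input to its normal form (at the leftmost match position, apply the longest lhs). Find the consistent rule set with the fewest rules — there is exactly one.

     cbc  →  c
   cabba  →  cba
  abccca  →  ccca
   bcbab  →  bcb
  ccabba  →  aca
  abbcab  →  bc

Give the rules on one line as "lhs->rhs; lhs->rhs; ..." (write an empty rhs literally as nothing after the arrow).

ab->; cbc->c; ccb->ac

  | cbc => c
  | cabba => cba
  | abccca => ccca
  | bcbab => bcb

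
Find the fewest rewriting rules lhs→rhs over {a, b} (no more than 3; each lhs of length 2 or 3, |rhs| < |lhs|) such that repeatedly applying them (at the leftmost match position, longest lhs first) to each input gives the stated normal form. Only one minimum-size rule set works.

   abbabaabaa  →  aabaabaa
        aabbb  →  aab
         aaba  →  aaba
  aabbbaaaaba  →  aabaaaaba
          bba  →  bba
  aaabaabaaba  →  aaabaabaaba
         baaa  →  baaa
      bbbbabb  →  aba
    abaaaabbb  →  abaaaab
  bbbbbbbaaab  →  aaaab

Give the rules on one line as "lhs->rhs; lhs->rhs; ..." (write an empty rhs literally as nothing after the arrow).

  | abbabaabaa => aabaabaa
  | aabbb => aab
  | aaba
  | aabbbaaaaba => aabaaaaba

abb->a; bbb->a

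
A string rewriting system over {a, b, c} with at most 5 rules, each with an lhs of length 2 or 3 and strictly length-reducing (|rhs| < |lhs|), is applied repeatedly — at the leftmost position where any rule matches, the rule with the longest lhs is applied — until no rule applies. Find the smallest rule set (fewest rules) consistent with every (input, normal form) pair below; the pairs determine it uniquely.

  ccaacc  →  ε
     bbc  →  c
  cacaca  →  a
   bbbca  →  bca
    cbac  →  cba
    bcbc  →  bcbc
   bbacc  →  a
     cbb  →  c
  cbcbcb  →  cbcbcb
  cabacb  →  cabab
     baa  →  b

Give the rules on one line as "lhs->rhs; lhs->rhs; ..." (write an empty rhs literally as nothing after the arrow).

aa->; ac->a; bb->; cc->

  | ccaacc => aacc => cc => ε
  | bbc => c
  | cacaca => caaca => cca => a
  | bbbca => bca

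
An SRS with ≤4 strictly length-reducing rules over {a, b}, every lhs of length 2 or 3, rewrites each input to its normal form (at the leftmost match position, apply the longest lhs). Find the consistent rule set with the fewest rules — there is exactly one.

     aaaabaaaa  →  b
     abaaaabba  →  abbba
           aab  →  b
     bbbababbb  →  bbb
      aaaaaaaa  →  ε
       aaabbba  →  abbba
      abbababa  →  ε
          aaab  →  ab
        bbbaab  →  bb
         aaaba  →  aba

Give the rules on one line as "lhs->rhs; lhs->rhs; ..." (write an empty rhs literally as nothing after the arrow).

aa->; baa->ab; bab->

  | aaaabaaaa => aabaaaa => baaaa => abaa => aab => b
  | abaaaabba => aabaabba => baabba => abbba
  | aab => b
  | bbbababbb => bbabbb => bbb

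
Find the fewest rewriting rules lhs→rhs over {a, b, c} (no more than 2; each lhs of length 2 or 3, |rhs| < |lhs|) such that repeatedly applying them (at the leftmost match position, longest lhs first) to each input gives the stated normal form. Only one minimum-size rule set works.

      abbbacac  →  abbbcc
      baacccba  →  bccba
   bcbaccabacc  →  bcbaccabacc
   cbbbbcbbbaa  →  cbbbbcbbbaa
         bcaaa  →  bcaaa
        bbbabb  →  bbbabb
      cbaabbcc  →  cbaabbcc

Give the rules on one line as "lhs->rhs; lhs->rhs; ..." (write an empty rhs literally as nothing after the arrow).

aac->; aca->c

  | abbbacac => abbbcc
  | baacccba => bccba
  | bcbaccabacc
  | cbbbbcbbbaa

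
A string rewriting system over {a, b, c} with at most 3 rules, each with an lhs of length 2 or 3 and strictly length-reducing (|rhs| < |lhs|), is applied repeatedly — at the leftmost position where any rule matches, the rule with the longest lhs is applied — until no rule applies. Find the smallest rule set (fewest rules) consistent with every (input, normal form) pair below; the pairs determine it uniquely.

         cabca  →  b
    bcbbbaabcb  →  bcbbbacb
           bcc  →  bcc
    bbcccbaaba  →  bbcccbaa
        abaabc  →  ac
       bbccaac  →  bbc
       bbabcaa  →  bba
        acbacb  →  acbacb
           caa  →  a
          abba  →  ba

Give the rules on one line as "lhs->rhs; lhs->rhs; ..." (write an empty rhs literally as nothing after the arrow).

  | cabca => bca => b
  | bcbbbaabcb => bcbbbacb
  | bcc
  | bbcccbaaba => bbcccbaa

ab->; ca->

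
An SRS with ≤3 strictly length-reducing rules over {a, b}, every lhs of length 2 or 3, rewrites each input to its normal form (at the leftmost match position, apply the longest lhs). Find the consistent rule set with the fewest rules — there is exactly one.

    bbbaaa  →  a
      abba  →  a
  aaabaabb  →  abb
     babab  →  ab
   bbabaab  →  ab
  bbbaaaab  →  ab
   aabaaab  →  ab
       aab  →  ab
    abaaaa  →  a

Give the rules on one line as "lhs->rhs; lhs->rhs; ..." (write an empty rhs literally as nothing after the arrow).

aa->a; ba->a

  | bbbaaa => bbaaa => baaa => aaa => aa => a
  | abba => aba => aa => a
  | aaabaabb => aabaabb => abaabb => aaabb => aabb => abb
  | babab => abab => aab => ab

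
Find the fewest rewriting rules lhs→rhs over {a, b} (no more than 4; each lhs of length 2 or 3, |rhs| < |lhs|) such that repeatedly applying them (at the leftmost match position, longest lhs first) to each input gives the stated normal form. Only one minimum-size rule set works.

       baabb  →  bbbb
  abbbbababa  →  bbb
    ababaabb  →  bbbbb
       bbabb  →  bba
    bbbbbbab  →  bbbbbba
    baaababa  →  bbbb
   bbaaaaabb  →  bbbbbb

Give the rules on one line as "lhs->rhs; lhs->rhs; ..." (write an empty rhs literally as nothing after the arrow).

aa->b; aaa->b; ab->a

  | baabb => bbbb
  | abbbbababa => abbbababa => abbababa => abababa => aababa => bbaba => bbaa => bbb
  | ababaabb => aabaabb => bbaabb => bbbbb
  | bbabb => bbab => bba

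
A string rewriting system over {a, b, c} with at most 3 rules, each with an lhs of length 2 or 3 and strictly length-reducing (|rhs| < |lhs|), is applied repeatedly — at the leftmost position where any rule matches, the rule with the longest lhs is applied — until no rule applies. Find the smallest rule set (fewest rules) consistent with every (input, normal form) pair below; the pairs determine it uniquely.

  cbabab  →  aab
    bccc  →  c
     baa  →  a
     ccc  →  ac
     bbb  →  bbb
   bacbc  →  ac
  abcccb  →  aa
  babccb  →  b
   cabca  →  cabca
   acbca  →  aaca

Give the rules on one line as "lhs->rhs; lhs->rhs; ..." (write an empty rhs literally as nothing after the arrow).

  | cbabab => aabab => aab
  | bccc => bac => c
  | baa => a
  | ccc => ac

ba->; cb->a; cc->a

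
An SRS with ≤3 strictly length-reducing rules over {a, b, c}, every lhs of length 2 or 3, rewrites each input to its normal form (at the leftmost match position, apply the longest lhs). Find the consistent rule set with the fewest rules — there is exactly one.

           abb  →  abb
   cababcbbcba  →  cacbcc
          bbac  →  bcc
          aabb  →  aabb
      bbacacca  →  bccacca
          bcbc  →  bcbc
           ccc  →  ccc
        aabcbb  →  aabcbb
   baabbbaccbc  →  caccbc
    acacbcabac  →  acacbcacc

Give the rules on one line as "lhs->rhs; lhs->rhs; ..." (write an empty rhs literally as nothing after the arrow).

ba->c; bbc->

  | abb
  | cababcbbcba => cacbcbbcba => cacbcba => cacbcc
  | bbac => bcc
  | aabb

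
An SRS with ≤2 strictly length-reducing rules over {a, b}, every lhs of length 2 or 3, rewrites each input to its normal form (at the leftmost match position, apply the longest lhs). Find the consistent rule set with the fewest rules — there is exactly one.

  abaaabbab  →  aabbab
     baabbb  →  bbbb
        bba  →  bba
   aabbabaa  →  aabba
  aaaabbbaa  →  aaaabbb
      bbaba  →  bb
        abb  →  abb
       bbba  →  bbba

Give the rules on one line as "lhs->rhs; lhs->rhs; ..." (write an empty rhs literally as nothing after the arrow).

  | abaaabbab => aabbab
  | baabbb => bbbb
  | bba
  | aabbabaa => aabba

aba->; baa->b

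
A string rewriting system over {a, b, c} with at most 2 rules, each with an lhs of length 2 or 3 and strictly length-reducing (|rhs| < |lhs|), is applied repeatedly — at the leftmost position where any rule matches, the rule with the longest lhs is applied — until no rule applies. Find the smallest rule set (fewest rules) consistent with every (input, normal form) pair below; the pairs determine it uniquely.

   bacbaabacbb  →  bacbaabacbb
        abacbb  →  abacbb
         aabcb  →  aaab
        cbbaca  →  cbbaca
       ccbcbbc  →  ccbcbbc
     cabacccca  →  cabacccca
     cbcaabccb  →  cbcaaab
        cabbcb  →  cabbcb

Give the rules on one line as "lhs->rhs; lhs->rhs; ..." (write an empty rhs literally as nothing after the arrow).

  | bacbaabacbb
  | abacbb
  | aabcb => aaab
  | cbbaca

aac->aa; abc->aa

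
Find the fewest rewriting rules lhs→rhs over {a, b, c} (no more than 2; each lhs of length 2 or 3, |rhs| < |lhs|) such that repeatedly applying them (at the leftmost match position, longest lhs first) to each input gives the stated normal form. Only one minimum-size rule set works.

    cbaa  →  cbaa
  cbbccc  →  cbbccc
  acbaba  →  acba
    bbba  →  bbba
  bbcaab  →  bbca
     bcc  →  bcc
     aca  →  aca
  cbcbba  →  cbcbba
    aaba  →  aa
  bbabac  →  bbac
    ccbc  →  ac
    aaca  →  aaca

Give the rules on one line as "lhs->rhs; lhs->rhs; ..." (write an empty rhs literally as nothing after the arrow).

  | cbaa
  | cbbccc
  | acbaba => acba
  | bbba

ab->; ccb->a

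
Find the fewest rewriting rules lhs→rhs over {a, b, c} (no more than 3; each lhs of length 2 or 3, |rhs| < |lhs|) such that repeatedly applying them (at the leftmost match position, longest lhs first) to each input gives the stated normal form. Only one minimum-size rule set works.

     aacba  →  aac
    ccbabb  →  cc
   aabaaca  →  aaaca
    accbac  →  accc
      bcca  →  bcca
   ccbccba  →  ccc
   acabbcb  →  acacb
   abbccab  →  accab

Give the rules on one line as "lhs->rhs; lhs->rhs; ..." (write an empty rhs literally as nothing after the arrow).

  | aacba => aac
  | ccbabb => ccbb => cc
  | aabaaca => aaaca
  | accbac => accc

ba->; bb->; cbc->c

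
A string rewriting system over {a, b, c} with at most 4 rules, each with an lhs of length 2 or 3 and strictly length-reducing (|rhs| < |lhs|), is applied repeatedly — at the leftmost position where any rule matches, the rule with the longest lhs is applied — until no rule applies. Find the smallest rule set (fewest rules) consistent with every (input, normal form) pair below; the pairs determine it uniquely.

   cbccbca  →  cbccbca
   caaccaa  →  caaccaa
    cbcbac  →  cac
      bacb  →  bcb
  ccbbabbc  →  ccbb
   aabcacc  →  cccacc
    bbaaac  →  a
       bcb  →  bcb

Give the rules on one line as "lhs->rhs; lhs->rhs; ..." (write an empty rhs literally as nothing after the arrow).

aab->cc; ba->b; bbc->a; cba->bc

  | cbccbca
  | caaccaa
  | cbcbac => cbbcc => cac
  | bacb => bcb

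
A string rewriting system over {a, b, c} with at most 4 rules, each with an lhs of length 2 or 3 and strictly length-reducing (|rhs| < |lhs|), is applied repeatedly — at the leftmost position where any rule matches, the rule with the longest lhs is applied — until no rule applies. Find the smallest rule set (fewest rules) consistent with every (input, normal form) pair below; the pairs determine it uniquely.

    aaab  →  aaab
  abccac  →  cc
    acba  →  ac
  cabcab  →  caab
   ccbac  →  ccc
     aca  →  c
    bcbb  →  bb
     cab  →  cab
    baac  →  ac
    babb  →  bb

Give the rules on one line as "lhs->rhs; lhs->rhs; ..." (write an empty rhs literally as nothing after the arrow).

  | aaab
  | abccac => acac => cc
  | acba => ac
  | cabcab => caab

aca->c; ba->; bc->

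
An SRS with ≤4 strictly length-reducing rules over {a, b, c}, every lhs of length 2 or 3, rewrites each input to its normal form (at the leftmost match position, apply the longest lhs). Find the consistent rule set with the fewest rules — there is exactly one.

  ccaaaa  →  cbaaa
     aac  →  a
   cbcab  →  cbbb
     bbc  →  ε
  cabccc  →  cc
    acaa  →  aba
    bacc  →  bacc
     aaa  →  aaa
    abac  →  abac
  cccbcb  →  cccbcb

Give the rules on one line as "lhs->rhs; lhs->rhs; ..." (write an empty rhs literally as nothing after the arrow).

  | ccaaaa => cbaaa
  | aac => a
  | cbcab => cbbb
  | bbc => ε

aac->a; bbc->; ca->b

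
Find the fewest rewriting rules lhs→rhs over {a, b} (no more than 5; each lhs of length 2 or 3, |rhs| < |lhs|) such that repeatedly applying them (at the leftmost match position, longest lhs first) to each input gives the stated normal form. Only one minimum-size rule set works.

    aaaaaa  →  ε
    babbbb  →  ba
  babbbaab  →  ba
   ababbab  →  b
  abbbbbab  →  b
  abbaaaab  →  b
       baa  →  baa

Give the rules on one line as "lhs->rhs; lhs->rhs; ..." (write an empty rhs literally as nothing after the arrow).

  | aaaaaa => aaa => ε
  | babbbb => babbb => babb => bab => ba
  | babbbaab => babbaab => babaab => bab => ba
  | ababbab => bbab => b

aaa->; ab->a; aba->; bba->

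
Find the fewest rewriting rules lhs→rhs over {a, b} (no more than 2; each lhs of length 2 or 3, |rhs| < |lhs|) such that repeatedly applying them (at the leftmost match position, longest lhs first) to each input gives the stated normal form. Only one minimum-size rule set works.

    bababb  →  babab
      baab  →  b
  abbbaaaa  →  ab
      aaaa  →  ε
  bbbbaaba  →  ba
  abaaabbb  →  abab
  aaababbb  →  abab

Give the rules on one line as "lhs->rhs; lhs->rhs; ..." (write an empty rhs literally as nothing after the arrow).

  | bababb => babab
  | baab => bb => b
  | abbbaaaa => abbaaaa => abaaaa => abaa => ab
  | aaaa => aa => ε

aa->; bb->b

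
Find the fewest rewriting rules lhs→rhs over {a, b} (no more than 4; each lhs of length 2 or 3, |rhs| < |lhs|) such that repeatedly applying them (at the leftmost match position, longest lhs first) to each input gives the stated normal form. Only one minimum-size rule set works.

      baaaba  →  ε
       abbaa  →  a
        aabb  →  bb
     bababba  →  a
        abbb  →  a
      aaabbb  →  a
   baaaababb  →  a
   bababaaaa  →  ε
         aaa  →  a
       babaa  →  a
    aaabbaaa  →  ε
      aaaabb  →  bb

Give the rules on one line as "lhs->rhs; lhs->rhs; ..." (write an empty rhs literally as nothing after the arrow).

  | baaaba => aaaba => aba => aa => ε
  | abbaa => abaa => aaa => a
  | aabb => bb
  | bababba => ababba => aabba => bba => ba => a

aa->; ab->a; ba->a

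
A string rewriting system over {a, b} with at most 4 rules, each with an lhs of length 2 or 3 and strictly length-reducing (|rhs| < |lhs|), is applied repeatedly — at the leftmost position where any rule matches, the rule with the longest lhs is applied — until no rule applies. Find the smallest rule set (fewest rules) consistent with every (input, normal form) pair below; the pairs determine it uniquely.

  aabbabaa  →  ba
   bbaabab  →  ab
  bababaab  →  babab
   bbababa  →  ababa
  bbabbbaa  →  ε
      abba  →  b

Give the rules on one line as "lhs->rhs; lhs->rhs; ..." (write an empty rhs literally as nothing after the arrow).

  | aabbabaa => babaa => babb => ba
  | bbaabab => aabab => ab
  | bababaab => babab
  | bbababa => ababa

aa->b; aab->; bb->; bbb->a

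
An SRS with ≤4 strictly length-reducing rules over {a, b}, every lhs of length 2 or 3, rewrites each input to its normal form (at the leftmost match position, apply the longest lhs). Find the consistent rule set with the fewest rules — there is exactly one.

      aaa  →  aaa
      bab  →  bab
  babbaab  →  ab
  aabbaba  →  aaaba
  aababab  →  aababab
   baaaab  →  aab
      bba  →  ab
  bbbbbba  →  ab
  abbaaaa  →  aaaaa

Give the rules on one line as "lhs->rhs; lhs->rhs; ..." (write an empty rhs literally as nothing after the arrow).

  | aaa
  | bab
  | babbaab => baaab => ab
  | aabbaba => aaaba

abb->a; baa->; bba->ab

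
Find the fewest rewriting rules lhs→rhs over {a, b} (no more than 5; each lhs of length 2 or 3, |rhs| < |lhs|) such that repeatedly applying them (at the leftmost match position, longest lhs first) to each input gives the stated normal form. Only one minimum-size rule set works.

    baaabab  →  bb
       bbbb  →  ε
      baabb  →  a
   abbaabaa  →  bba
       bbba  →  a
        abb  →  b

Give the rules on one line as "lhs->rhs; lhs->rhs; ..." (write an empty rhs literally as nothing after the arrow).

  | baaabab => baabab => bbab => bb
  | bbbb => ab => ε
  | baabb => bbb => a
  | abbaabaa => baabaa => bbaa => bba

aa->a; aab->b; ab->; bbb->a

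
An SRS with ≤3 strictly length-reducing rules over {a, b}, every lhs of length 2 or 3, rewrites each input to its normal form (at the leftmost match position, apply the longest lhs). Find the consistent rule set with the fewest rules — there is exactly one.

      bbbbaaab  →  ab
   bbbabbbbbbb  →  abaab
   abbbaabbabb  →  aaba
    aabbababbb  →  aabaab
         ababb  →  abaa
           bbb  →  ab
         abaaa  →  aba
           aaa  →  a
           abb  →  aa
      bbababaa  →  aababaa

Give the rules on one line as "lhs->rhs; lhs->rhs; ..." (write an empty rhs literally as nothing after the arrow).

aaa->a; bb->a

  | bbbbaaab => abbaaab => aaaaab => aaab => ab
  | bbbabbbbbbb => ababbbbbbb => abaabbbbb => abaaabbb => ababbb => abaab
  | abbbaabbabb => aabaabbabb => aabaaaabb => aabaabb => aabaaa => aaba
  | aabbababbb => aaaababbb => aababbb => aabaab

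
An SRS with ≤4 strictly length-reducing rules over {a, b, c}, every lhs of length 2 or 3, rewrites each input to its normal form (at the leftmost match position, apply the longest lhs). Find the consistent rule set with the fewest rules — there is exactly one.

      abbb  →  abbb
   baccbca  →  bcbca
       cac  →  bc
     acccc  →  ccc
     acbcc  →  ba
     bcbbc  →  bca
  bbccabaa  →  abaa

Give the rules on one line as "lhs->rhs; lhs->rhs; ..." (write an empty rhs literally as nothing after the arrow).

ac->; bbc->a; bcc->ba; cac->bc

  | abbb
  | baccbca => bcbca
  | cac => bc
  | acccc => ccc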